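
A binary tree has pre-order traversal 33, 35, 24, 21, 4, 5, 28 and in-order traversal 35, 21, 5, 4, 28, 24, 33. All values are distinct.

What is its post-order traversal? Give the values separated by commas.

The first element of pre-order is the root; it splits in-order into left and right subtrees.
Root 33: left subtree has 6 nodes {35, 21, 5, 4, 28, 24}, right has 0 { }.
  Root 35: left subtree has 0 nodes { }, right has 5 {21, 5, 4, 28, 24}.
    Root 24: left subtree has 4 nodes {21, 5, 4, 28}, right has 0 { }.
      Root 21: left subtree has 0 nodes { }, right has 3 {5, 4, 28}.
        Root 4: left subtree has 1 node {5}, right has 1 {28}.

5, 28, 4, 21, 24, 35, 33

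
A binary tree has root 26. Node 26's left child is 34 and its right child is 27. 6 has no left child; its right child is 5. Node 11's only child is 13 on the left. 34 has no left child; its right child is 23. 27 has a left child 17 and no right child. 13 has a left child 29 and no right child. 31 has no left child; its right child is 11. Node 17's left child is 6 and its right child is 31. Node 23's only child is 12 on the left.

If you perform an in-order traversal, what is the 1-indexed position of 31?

8

In-order visits the left subtree, then the node, then the right subtree.
At 26: go left to 34.
  At 34: no left child.
  Visit 34.
  At 34: go right to 23.
    At 23: go left to 12.
      12 is a leaf — visit 12.
    Visit 23.
    At 23: no right child.
Visit 26.
At 26: go right to 27.
  At 27: go left to 17.
    At 17: go left to 6.
      At 6: no left child.
      Visit 6.
      At 6: go right to 5.
        5 is a leaf — visit 5.
    Visit 17.
    At 17: go right to 31.
      At 31: no left child.
      Visit 31.
      At 31: go right to 11.
        At 11: go left to 13.
          At 13: go left to 29.
            29 is a leaf — visit 29.
          Visit 13.
          At 13: no right child.
        Visit 11.
        At 11: no right child.
  Visit 27.
  At 27: no right child.
Full in-order sequence: 34, 12, 23, 26, 6, 5, 17, 31, 29, 13, 11, 27.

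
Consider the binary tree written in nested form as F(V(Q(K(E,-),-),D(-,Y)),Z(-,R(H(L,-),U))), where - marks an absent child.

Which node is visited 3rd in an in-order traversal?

In-order visits the left subtree, then the node, then the right subtree.
At F: go left to V.
  At V: go left to Q.
    At Q: go left to K.
      At K: go left to E.
        E is a leaf — visit E.
      Visit K.
      At K: no right child.
    Visit Q.
    At Q: no right child.
  Visit V.
  At V: go right to D.
    At D: no left child.
    Visit D.
    At D: go right to Y.
      Y is a leaf — visit Y.
Visit F.
At F: go right to Z.
  At Z: no left child.
  Visit Z.
  At Z: go right to R.
    At R: go left to H.
      At H: go left to L.
        L is a leaf — visit L.
      Visit H.
      At H: no right child.
    Visit R.
    At R: go right to U.
      U is a leaf — visit U.
Full in-order sequence: E, K, Q, V, D, Y, F, Z, L, H, R, U.

Q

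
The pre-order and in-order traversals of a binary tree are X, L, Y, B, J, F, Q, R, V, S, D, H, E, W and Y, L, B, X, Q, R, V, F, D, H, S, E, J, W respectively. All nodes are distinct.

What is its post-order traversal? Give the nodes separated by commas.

Y, B, L, V, R, Q, H, D, E, S, F, W, J, X

The first element of pre-order is the root; it splits in-order into left and right subtrees.
Root X: left subtree has 3 nodes {Y, L, B}, right has 10 {Q, R, V, F, D, H, S, E, J, W}.
  Root L: left subtree has 1 node {Y}, right has 1 {B}.
  Root J: left subtree has 8 nodes {Q, R, V, F, D, H, S, E}, right has 1 {W}.
    Root F: left subtree has 3 nodes {Q, R, V}, right has 4 {D, H, S, E}.
      Root Q: left subtree has 0 nodes { }, right has 2 {R, V}.
        Root R: left subtree has 0 nodes { }, right has 1 {V}.
      Root S: left subtree has 2 nodes {D, H}, right has 1 {E}.
        Root D: left subtree has 0 nodes { }, right has 1 {H}.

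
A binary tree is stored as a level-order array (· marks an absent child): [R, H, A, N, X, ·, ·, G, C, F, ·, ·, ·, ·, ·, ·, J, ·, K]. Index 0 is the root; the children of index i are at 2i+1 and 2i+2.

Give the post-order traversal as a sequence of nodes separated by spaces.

Post-order visits the left subtree, then the right subtree, then the node.
At R: go left to H.
  At H: go left to N.
    At N: go left to G.
      At G: no left child.
      At G: go right to J.
        J is a leaf — visit J.
      Visit G.
    At N: go right to C.
      At C: no left child.
      At C: go right to K.
        K is a leaf — visit K.
      Visit C.
    Visit N.
  At H: go right to X.
    At X: go left to F.
      F is a leaf — visit F.
    At X: no right child.
    Visit X.
  Visit H.
At R: go right to A.
  A is a leaf — visit A.
Visit R.

J G K C N F X H A R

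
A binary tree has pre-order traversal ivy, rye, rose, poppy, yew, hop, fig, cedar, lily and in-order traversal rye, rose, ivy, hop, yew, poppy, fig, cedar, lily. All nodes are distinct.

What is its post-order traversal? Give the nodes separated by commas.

The first element of pre-order is the root; it splits in-order into left and right subtrees.
Root ivy: left subtree has 2 nodes {rye, rose}, right has 6 {hop, yew, poppy, fig, cedar, lily}.
  Root rye: left subtree has 0 nodes { }, right has 1 {rose}.
  Root poppy: left subtree has 2 nodes {hop, yew}, right has 3 {fig, cedar, lily}.
    Root yew: left subtree has 1 node {hop}, right has 0 { }.
    Root fig: left subtree has 0 nodes { }, right has 2 {cedar, lily}.
      Root cedar: left subtree has 0 nodes { }, right has 1 {lily}.

rose, rye, hop, yew, lily, cedar, fig, poppy, ivy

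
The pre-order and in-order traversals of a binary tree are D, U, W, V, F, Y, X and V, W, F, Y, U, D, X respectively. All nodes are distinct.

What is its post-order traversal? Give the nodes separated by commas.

The first element of pre-order is the root; it splits in-order into left and right subtrees.
Root D: left subtree has 5 nodes {V, W, F, Y, U}, right has 1 {X}.
  Root U: left subtree has 4 nodes {V, W, F, Y}, right has 0 { }.
    Root W: left subtree has 1 node {V}, right has 2 {F, Y}.
      Root F: left subtree has 0 nodes { }, right has 1 {Y}.

V, Y, F, W, U, X, D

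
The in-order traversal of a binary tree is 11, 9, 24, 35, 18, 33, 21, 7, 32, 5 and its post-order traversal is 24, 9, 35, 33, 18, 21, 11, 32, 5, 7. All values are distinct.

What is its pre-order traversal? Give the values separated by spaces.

The last element of post-order is the root; it splits in-order into left and right subtrees.
Root 7: left subtree has 7 nodes {11, 9, 24, 35, 18, 33, 21}, right has 2 {32, 5}.
  Root 11: left subtree has 0 nodes { }, right has 6 {9, 24, 35, 18, 33, 21}.
    Root 21: left subtree has 5 nodes {9, 24, 35, 18, 33}, right has 0 { }.
      Root 18: left subtree has 3 nodes {9, 24, 35}, right has 1 {33}.
        Root 35: left subtree has 2 nodes {9, 24}, right has 0 { }.
          Root 9: left subtree has 0 nodes { }, right has 1 {24}.
  Root 5: left subtree has 1 node {32}, right has 0 { }.

7 11 21 18 35 9 24 33 5 32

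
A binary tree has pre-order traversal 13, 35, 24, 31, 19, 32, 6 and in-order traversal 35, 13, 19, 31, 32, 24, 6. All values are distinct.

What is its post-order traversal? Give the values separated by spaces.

35 19 32 31 6 24 13

The first element of pre-order is the root; it splits in-order into left and right subtrees.
Root 13: left subtree has 1 node {35}, right has 5 {19, 31, 32, 24, 6}.
  Root 24: left subtree has 3 nodes {19, 31, 32}, right has 1 {6}.
    Root 31: left subtree has 1 node {19}, right has 1 {32}.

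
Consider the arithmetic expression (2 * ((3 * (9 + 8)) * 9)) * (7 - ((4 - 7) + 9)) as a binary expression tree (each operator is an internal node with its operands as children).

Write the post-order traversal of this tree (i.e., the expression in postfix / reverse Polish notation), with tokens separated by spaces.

2 3 9 8 + * 9 * * 7 4 7 - 9 + - *

Post-order on an expression tree gives postfix notation: for each operator, emit left operand, right operand, then the operator.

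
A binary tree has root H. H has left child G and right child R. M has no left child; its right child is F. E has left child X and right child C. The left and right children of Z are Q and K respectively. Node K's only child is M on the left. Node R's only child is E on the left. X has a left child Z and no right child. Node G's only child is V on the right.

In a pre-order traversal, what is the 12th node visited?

Pre-order visits the node, then its left subtree, then its right subtree.
Visit H.
At H: go left to G.
  Visit G.
  At G: no left child.
  At G: go right to V.
    V is a leaf — visit V.
At H: go right to R.
  Visit R.
  At R: go left to E.
    Visit E.
    At E: go left to X.
      Visit X.
      At X: go left to Z.
        Visit Z.
        At Z: go left to Q.
          Q is a leaf — visit Q.
        At Z: go right to K.
          Visit K.
          At K: go left to M.
            Visit M.
            At M: no left child.
            At M: go right to F.
              F is a leaf — visit F.
          At K: no right child.
      At X: no right child.
    At E: go right to C.
      C is a leaf — visit C.
  At R: no right child.
Full pre-order sequence: H, G, V, R, E, X, Z, Q, K, M, F, C.

C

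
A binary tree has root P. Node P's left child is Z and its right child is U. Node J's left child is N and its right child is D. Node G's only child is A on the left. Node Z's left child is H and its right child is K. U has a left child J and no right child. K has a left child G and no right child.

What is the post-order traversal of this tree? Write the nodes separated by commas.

H, A, G, K, Z, N, D, J, U, P

Post-order visits the left subtree, then the right subtree, then the node.
At P: go left to Z.
  At Z: go left to H.
    H is a leaf — visit H.
  At Z: go right to K.
    At K: go left to G.
      At G: go left to A.
        A is a leaf — visit A.
      At G: no right child.
      Visit G.
    At K: no right child.
    Visit K.
  Visit Z.
At P: go right to U.
  At U: go left to J.
    At J: go left to N.
      N is a leaf — visit N.
    At J: go right to D.
      D is a leaf — visit D.
    Visit J.
  At U: no right child.
  Visit U.
Visit P.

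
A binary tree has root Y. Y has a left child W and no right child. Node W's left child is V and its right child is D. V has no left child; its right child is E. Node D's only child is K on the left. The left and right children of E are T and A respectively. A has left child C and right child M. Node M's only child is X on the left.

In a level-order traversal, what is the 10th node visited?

Level-order visits nodes level by level from the root, left to right within each level.
Level 0: Y
Level 1: W
Level 2: V, D
Level 3: E, K
Level 4: T, A
Level 5: C, M
Level 6: X
Full level-order sequence: Y, W, V, D, E, K, T, A, C, M, X.

M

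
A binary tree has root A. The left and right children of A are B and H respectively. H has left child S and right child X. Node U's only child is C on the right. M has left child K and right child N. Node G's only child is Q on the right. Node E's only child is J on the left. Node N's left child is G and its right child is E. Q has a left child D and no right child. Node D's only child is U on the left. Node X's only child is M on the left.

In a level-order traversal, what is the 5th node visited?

Level-order visits nodes level by level from the root, left to right within each level.
Level 0: A
Level 1: B, H
Level 2: S, X
Level 3: M
Level 4: K, N
Level 5: G, E
Level 6: Q, J
Level 7: D
Level 8: U
Level 9: C
Full level-order sequence: A, B, H, S, X, M, K, N, G, E, Q, J, D, U, C.

X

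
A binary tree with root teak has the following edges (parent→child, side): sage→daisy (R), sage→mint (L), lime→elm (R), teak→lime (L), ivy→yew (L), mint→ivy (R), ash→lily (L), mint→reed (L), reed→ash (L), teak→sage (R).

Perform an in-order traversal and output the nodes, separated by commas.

In-order visits the left subtree, then the node, then the right subtree.
At teak: go left to lime.
  At lime: no left child.
  Visit lime.
  At lime: go right to elm.
    elm is a leaf — visit elm.
Visit teak.
At teak: go right to sage.
  At sage: go left to mint.
    At mint: go left to reed.
      At reed: go left to ash.
        At ash: go left to lily.
          lily is a leaf — visit lily.
        Visit ash.
        At ash: no right child.
      Visit reed.
      At reed: no right child.
    Visit mint.
    At mint: go right to ivy.
      At ivy: go left to yew.
        yew is a leaf — visit yew.
      Visit ivy.
      At ivy: no right child.
  Visit sage.
  At sage: go right to daisy.
    daisy is a leaf — visit daisy.

lime, elm, teak, lily, ash, reed, mint, yew, ivy, sage, daisy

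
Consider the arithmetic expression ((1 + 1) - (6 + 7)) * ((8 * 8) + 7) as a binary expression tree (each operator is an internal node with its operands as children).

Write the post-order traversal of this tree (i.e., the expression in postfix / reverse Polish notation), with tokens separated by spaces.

1 1 + 6 7 + - 8 8 * 7 + *

Post-order on an expression tree gives postfix notation: for each operator, emit left operand, right operand, then the operator.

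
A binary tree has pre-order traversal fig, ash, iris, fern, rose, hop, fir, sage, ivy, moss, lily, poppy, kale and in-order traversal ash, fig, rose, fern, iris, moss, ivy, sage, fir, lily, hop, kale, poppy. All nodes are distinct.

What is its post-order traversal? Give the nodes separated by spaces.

The first element of pre-order is the root; it splits in-order into left and right subtrees.
Root fig: left subtree has 1 node {ash}, right has 11 {rose, fern, iris, moss, ivy, sage, fir, lily, hop, kale, poppy}.
  Root iris: left subtree has 2 nodes {rose, fern}, right has 8 {moss, ivy, sage, fir, lily, hop, kale, poppy}.
    Root fern: left subtree has 1 node {rose}, right has 0 { }.
    Root hop: left subtree has 5 nodes {moss, ivy, sage, fir, lily}, right has 2 {kale, poppy}.
      Root fir: left subtree has 3 nodes {moss, ivy, sage}, right has 1 {lily}.
        Root sage: left subtree has 2 nodes {moss, ivy}, right has 0 { }.
          Root ivy: left subtree has 1 node {moss}, right has 0 { }.
      Root poppy: left subtree has 1 node {kale}, right has 0 { }.

ash rose fern moss ivy sage lily fir kale poppy hop iris fig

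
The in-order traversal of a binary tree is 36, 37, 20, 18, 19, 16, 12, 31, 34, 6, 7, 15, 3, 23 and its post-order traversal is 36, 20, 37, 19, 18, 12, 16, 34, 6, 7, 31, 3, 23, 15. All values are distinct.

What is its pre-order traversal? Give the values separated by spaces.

The last element of post-order is the root; it splits in-order into left and right subtrees.
Root 15: left subtree has 11 nodes {36, 37, 20, 18, 19, 16, 12, 31, 34, 6, 7}, right has 2 {3, 23}.
  Root 31: left subtree has 7 nodes {36, 37, 20, 18, 19, 16, 12}, right has 3 {34, 6, 7}.
    Root 16: left subtree has 5 nodes {36, 37, 20, 18, 19}, right has 1 {12}.
      Root 18: left subtree has 3 nodes {36, 37, 20}, right has 1 {19}.
        Root 37: left subtree has 1 node {36}, right has 1 {20}.
    Root 7: left subtree has 2 nodes {34, 6}, right has 0 { }.
      Root 6: left subtree has 1 node {34}, right has 0 { }.
  Root 23: left subtree has 1 node {3}, right has 0 { }.

15 31 16 18 37 36 20 19 12 7 6 34 23 3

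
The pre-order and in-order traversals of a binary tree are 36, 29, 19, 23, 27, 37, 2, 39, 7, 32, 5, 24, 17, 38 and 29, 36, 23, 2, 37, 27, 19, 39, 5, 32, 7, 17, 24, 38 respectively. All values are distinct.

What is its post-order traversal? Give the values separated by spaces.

29 2 37 27 23 5 32 17 38 24 7 39 19 36

The first element of pre-order is the root; it splits in-order into left and right subtrees.
Root 36: left subtree has 1 node {29}, right has 12 {23, 2, 37, 27, 19, 39, 5, 32, 7, 17, 24, 38}.
  Root 19: left subtree has 4 nodes {23, 2, 37, 27}, right has 7 {39, 5, 32, 7, 17, 24, 38}.
    Root 23: left subtree has 0 nodes { }, right has 3 {2, 37, 27}.
      Root 27: left subtree has 2 nodes {2, 37}, right has 0 { }.
        Root 37: left subtree has 1 node {2}, right has 0 { }.
    Root 39: left subtree has 0 nodes { }, right has 6 {5, 32, 7, 17, 24, 38}.
      Root 7: left subtree has 2 nodes {5, 32}, right has 3 {17, 24, 38}.
        Root 32: left subtree has 1 node {5}, right has 0 { }.
        Root 24: left subtree has 1 node {17}, right has 1 {38}.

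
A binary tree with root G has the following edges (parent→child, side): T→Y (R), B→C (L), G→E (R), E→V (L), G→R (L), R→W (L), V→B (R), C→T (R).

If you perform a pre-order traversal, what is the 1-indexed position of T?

Pre-order visits the node, then its left subtree, then its right subtree.
Visit G.
At G: go left to R.
  Visit R.
  At R: go left to W.
    W is a leaf — visit W.
  At R: no right child.
At G: go right to E.
  Visit E.
  At E: go left to V.
    Visit V.
    At V: no left child.
    At V: go right to B.
      Visit B.
      At B: go left to C.
        Visit C.
        At C: no left child.
        At C: go right to T.
          Visit T.
          At T: no left child.
          At T: go right to Y.
            Y is a leaf — visit Y.
      At B: no right child.
  At E: no right child.
Full pre-order sequence: G, R, W, E, V, B, C, T, Y.

8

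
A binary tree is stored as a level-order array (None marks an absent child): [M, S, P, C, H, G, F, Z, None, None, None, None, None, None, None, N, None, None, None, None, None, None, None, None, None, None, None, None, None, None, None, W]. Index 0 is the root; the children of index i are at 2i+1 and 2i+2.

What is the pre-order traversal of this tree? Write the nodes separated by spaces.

Pre-order visits the node, then its left subtree, then its right subtree.
Visit M.
At M: go left to S.
  Visit S.
  At S: go left to C.
    Visit C.
    At C: go left to Z.
      Visit Z.
      At Z: go left to N.
        Visit N.
        At N: go left to W.
          W is a leaf — visit W.
        At N: no right child.
      At Z: no right child.
    At C: no right child.
  At S: go right to H.
    H is a leaf — visit H.
At M: go right to P.
  Visit P.
  At P: go left to G.
    G is a leaf — visit G.
  At P: go right to F.
    F is a leaf — visit F.

M S C Z N W H P G F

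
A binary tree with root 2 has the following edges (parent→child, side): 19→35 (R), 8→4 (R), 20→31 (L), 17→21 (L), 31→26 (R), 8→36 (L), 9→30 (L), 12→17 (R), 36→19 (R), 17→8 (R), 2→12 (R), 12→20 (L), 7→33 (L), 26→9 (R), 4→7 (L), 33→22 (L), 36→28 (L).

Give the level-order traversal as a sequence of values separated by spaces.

Level-order visits nodes level by level from the root, left to right within each level.
Level 0: 2
Level 1: 12
Level 2: 20, 17
Level 3: 31, 21, 8
Level 4: 26, 36, 4
Level 5: 9, 28, 19, 7
Level 6: 30, 35, 33
Level 7: 22

2 12 20 17 31 21 8 26 36 4 9 28 19 7 30 35 33 22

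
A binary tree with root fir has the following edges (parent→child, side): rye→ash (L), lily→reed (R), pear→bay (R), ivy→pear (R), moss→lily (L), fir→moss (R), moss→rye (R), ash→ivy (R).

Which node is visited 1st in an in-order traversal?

In-order visits the left subtree, then the node, then the right subtree.
At fir: no left child.
Visit fir.
At fir: go right to moss.
  At moss: go left to lily.
    At lily: no left child.
    Visit lily.
    At lily: go right to reed.
      reed is a leaf — visit reed.
  Visit moss.
  At moss: go right to rye.
    At rye: go left to ash.
      At ash: no left child.
      Visit ash.
      At ash: go right to ivy.
        At ivy: no left child.
        Visit ivy.
        At ivy: go right to pear.
          At pear: no left child.
          Visit pear.
          At pear: go right to bay.
            bay is a leaf — visit bay.
    Visit rye.
    At rye: no right child.
Full in-order sequence: fir, lily, reed, moss, ash, ivy, pear, bay, rye.

fir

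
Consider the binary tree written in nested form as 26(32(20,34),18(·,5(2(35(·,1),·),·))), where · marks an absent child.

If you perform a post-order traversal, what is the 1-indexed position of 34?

Post-order visits the left subtree, then the right subtree, then the node.
At 26: go left to 32.
  At 32: go left to 20.
    20 is a leaf — visit 20.
  At 32: go right to 34.
    34 is a leaf — visit 34.
  Visit 32.
At 26: go right to 18.
  At 18: no left child.
  At 18: go right to 5.
    At 5: go left to 2.
      At 2: go left to 35.
        At 35: no left child.
        At 35: go right to 1.
          1 is a leaf — visit 1.
        Visit 35.
      At 2: no right child.
      Visit 2.
    At 5: no right child.
    Visit 5.
  Visit 18.
Visit 26.
Full post-order sequence: 20, 34, 32, 1, 35, 2, 5, 18, 26.

2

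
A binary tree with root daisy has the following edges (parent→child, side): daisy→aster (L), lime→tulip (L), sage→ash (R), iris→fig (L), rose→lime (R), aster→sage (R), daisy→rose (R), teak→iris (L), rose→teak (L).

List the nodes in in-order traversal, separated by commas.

aster, sage, ash, daisy, fig, iris, teak, rose, tulip, lime

In-order visits the left subtree, then the node, then the right subtree.
At daisy: go left to aster.
  At aster: no left child.
  Visit aster.
  At aster: go right to sage.
    At sage: no left child.
    Visit sage.
    At sage: go right to ash.
      ash is a leaf — visit ash.
Visit daisy.
At daisy: go right to rose.
  At rose: go left to teak.
    At teak: go left to iris.
      At iris: go left to fig.
        fig is a leaf — visit fig.
      Visit iris.
      At iris: no right child.
    Visit teak.
    At teak: no right child.
  Visit rose.
  At rose: go right to lime.
    At lime: go left to tulip.
      tulip is a leaf — visit tulip.
    Visit lime.
    At lime: no right child.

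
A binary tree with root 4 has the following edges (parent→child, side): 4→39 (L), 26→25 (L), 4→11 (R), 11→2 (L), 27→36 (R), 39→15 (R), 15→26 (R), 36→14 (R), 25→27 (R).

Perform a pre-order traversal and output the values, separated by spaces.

Pre-order visits the node, then its left subtree, then its right subtree.
Visit 4.
At 4: go left to 39.
  Visit 39.
  At 39: no left child.
  At 39: go right to 15.
    Visit 15.
    At 15: no left child.
    At 15: go right to 26.
      Visit 26.
      At 26: go left to 25.
        Visit 25.
        At 25: no left child.
        At 25: go right to 27.
          Visit 27.
          At 27: no left child.
          At 27: go right to 36.
            Visit 36.
            At 36: no left child.
            At 36: go right to 14.
              14 is a leaf — visit 14.
      At 26: no right child.
At 4: go right to 11.
  Visit 11.
  At 11: go left to 2.
    2 is a leaf — visit 2.
  At 11: no right child.

4 39 15 26 25 27 36 14 11 2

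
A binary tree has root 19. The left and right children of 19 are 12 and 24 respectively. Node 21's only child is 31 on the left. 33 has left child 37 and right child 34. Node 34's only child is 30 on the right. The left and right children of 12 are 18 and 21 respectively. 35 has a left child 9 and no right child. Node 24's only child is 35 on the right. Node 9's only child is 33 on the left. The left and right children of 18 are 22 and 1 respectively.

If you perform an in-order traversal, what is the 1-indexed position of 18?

In-order visits the left subtree, then the node, then the right subtree.
At 19: go left to 12.
  At 12: go left to 18.
    At 18: go left to 22.
      22 is a leaf — visit 22.
    Visit 18.
    At 18: go right to 1.
      1 is a leaf — visit 1.
  Visit 12.
  At 12: go right to 21.
    At 21: go left to 31.
      31 is a leaf — visit 31.
    Visit 21.
    At 21: no right child.
Visit 19.
At 19: go right to 24.
  At 24: no left child.
  Visit 24.
  At 24: go right to 35.
    At 35: go left to 9.
      At 9: go left to 33.
        At 33: go left to 37.
          37 is a leaf — visit 37.
        Visit 33.
        At 33: go right to 34.
          At 34: no left child.
          Visit 34.
          At 34: go right to 30.
            30 is a leaf — visit 30.
      Visit 9.
      At 9: no right child.
    Visit 35.
    At 35: no right child.
Full in-order sequence: 22, 18, 1, 12, 31, 21, 19, 24, 37, 33, 34, 30, 9, 35.

2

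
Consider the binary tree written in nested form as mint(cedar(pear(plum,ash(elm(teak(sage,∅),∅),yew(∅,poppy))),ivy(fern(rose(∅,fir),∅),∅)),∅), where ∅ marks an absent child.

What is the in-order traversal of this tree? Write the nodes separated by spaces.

plum pear sage teak elm ash yew poppy cedar rose fir fern ivy mint

In-order visits the left subtree, then the node, then the right subtree.
At mint: go left to cedar.
  At cedar: go left to pear.
    At pear: go left to plum.
      plum is a leaf — visit plum.
    Visit pear.
    At pear: go right to ash.
      At ash: go left to elm.
        At elm: go left to teak.
          At teak: go left to sage.
            sage is a leaf — visit sage.
          Visit teak.
          At teak: no right child.
        Visit elm.
        At elm: no right child.
      Visit ash.
      At ash: go right to yew.
        At yew: no left child.
        Visit yew.
        At yew: go right to poppy.
          poppy is a leaf — visit poppy.
  Visit cedar.
  At cedar: go right to ivy.
    At ivy: go left to fern.
      At fern: go left to rose.
        At rose: no left child.
        Visit rose.
        At rose: go right to fir.
          fir is a leaf — visit fir.
      Visit fern.
      At fern: no right child.
    Visit ivy.
    At ivy: no right child.
Visit mint.
At mint: no right child.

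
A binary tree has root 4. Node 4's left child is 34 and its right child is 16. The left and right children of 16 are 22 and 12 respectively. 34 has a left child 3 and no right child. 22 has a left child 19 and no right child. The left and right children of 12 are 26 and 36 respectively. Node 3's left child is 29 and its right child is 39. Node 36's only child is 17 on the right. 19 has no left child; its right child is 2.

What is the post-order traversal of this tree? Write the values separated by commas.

Post-order visits the left subtree, then the right subtree, then the node.
At 4: go left to 34.
  At 34: go left to 3.
    At 3: go left to 29.
      29 is a leaf — visit 29.
    At 3: go right to 39.
      39 is a leaf — visit 39.
    Visit 3.
  At 34: no right child.
  Visit 34.
At 4: go right to 16.
  At 16: go left to 22.
    At 22: go left to 19.
      At 19: no left child.
      At 19: go right to 2.
        2 is a leaf — visit 2.
      Visit 19.
    At 22: no right child.
    Visit 22.
  At 16: go right to 12.
    At 12: go left to 26.
      26 is a leaf — visit 26.
    At 12: go right to 36.
      At 36: no left child.
      At 36: go right to 17.
        17 is a leaf — visit 17.
      Visit 36.
    Visit 12.
  Visit 16.
Visit 4.

29, 39, 3, 34, 2, 19, 22, 26, 17, 36, 12, 16, 4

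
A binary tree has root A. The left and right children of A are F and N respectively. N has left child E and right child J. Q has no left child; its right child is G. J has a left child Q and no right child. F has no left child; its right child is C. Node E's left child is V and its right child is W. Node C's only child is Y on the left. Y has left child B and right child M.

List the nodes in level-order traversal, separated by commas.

Level-order visits nodes level by level from the root, left to right within each level.
Level 0: A
Level 1: F, N
Level 2: C, E, J
Level 3: Y, V, W, Q
Level 4: B, M, G

A, F, N, C, E, J, Y, V, W, Q, B, M, G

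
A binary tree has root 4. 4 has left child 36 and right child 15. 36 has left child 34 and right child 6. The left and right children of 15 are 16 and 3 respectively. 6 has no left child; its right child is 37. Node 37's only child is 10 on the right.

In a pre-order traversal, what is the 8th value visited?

Pre-order visits the node, then its left subtree, then its right subtree.
Visit 4.
At 4: go left to 36.
  Visit 36.
  At 36: go left to 34.
    34 is a leaf — visit 34.
  At 36: go right to 6.
    Visit 6.
    At 6: no left child.
    At 6: go right to 37.
      Visit 37.
      At 37: no left child.
      At 37: go right to 10.
        10 is a leaf — visit 10.
At 4: go right to 15.
  Visit 15.
  At 15: go left to 16.
    16 is a leaf — visit 16.
  At 15: go right to 3.
    3 is a leaf — visit 3.
Full pre-order sequence: 4, 36, 34, 6, 37, 10, 15, 16, 3.

16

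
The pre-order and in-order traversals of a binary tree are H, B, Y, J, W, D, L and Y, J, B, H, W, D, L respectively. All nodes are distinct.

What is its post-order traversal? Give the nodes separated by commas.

J, Y, B, L, D, W, H

The first element of pre-order is the root; it splits in-order into left and right subtrees.
Root H: left subtree has 3 nodes {Y, J, B}, right has 3 {W, D, L}.
  Root B: left subtree has 2 nodes {Y, J}, right has 0 { }.
    Root Y: left subtree has 0 nodes { }, right has 1 {J}.
  Root W: left subtree has 0 nodes { }, right has 2 {D, L}.
    Root D: left subtree has 0 nodes { }, right has 1 {L}.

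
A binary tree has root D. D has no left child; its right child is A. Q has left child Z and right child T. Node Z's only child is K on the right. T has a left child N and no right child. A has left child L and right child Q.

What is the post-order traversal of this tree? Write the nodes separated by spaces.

Post-order visits the left subtree, then the right subtree, then the node.
At D: no left child.
At D: go right to A.
  At A: go left to L.
    L is a leaf — visit L.
  At A: go right to Q.
    At Q: go left to Z.
      At Z: no left child.
      At Z: go right to K.
        K is a leaf — visit K.
      Visit Z.
    At Q: go right to T.
      At T: go left to N.
        N is a leaf — visit N.
      At T: no right child.
      Visit T.
    Visit Q.
  Visit A.
Visit D.

L K Z N T Q A D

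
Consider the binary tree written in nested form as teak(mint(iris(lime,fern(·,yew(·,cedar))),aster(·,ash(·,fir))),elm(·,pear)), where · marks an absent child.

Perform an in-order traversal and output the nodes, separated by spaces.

In-order visits the left subtree, then the node, then the right subtree.
At teak: go left to mint.
  At mint: go left to iris.
    At iris: go left to lime.
      lime is a leaf — visit lime.
    Visit iris.
    At iris: go right to fern.
      At fern: no left child.
      Visit fern.
      At fern: go right to yew.
        At yew: no left child.
        Visit yew.
        At yew: go right to cedar.
          cedar is a leaf — visit cedar.
  Visit mint.
  At mint: go right to aster.
    At aster: no left child.
    Visit aster.
    At aster: go right to ash.
      At ash: no left child.
      Visit ash.
      At ash: go right to fir.
        fir is a leaf — visit fir.
Visit teak.
At teak: go right to elm.
  At elm: no left child.
  Visit elm.
  At elm: go right to pear.
    pear is a leaf — visit pear.

lime iris fern yew cedar mint aster ash fir teak elm pear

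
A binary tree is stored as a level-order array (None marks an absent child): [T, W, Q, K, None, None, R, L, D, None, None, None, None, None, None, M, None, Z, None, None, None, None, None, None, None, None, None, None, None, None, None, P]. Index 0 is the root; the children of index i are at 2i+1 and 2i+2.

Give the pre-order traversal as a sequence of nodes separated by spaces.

T W K L M P D Z Q R

Pre-order visits the node, then its left subtree, then its right subtree.
Visit T.
At T: go left to W.
  Visit W.
  At W: go left to K.
    Visit K.
    At K: go left to L.
      Visit L.
      At L: go left to M.
        Visit M.
        At M: go left to P.
          P is a leaf — visit P.
        At M: no right child.
      At L: no right child.
    At K: go right to D.
      Visit D.
      At D: go left to Z.
        Z is a leaf — visit Z.
      At D: no right child.
  At W: no right child.
At T: go right to Q.
  Visit Q.
  At Q: no left child.
  At Q: go right to R.
    R is a leaf — visit R.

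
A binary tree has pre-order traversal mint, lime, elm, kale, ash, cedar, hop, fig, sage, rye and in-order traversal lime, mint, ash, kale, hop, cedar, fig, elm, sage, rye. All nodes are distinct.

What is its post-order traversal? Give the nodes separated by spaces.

lime ash hop fig cedar kale rye sage elm mint

The first element of pre-order is the root; it splits in-order into left and right subtrees.
Root mint: left subtree has 1 node {lime}, right has 8 {ash, kale, hop, cedar, fig, elm, sage, rye}.
  Root elm: left subtree has 5 nodes {ash, kale, hop, cedar, fig}, right has 2 {sage, rye}.
    Root kale: left subtree has 1 node {ash}, right has 3 {hop, cedar, fig}.
      Root cedar: left subtree has 1 node {hop}, right has 1 {fig}.
    Root sage: left subtree has 0 nodes { }, right has 1 {rye}.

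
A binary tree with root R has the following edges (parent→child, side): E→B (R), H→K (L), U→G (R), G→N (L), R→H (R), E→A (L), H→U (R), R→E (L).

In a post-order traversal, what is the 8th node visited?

H

Post-order visits the left subtree, then the right subtree, then the node.
At R: go left to E.
  At E: go left to A.
    A is a leaf — visit A.
  At E: go right to B.
    B is a leaf — visit B.
  Visit E.
At R: go right to H.
  At H: go left to K.
    K is a leaf — visit K.
  At H: go right to U.
    At U: no left child.
    At U: go right to G.
      At G: go left to N.
        N is a leaf — visit N.
      At G: no right child.
      Visit G.
    Visit U.
  Visit H.
Visit R.
Full post-order sequence: A, B, E, K, N, G, U, H, R.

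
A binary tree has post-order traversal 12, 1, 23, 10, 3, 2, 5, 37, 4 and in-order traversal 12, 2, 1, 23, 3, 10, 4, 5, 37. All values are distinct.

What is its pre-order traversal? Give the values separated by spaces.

4 2 12 3 23 1 10 37 5

The last element of post-order is the root; it splits in-order into left and right subtrees.
Root 4: left subtree has 6 nodes {12, 2, 1, 23, 3, 10}, right has 2 {5, 37}.
  Root 2: left subtree has 1 node {12}, right has 4 {1, 23, 3, 10}.
    Root 3: left subtree has 2 nodes {1, 23}, right has 1 {10}.
      Root 23: left subtree has 1 node {1}, right has 0 { }.
  Root 37: left subtree has 1 node {5}, right has 0 { }.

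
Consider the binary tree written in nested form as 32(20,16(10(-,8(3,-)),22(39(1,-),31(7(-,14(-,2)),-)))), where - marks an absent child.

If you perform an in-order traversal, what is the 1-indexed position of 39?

8

In-order visits the left subtree, then the node, then the right subtree.
At 32: go left to 20.
  20 is a leaf — visit 20.
Visit 32.
At 32: go right to 16.
  At 16: go left to 10.
    At 10: no left child.
    Visit 10.
    At 10: go right to 8.
      At 8: go left to 3.
        3 is a leaf — visit 3.
      Visit 8.
      At 8: no right child.
  Visit 16.
  At 16: go right to 22.
    At 22: go left to 39.
      At 39: go left to 1.
        1 is a leaf — visit 1.
      Visit 39.
      At 39: no right child.
    Visit 22.
    At 22: go right to 31.
      At 31: go left to 7.
        At 7: no left child.
        Visit 7.
        At 7: go right to 14.
          At 14: no left child.
          Visit 14.
          At 14: go right to 2.
            2 is a leaf — visit 2.
      Visit 31.
      At 31: no right child.
Full in-order sequence: 20, 32, 10, 3, 8, 16, 1, 39, 22, 7, 14, 2, 31.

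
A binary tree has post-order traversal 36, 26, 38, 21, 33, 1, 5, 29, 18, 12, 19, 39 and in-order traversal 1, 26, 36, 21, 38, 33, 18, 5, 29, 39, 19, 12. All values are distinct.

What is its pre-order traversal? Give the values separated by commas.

39, 18, 1, 33, 21, 26, 36, 38, 29, 5, 19, 12

The last element of post-order is the root; it splits in-order into left and right subtrees.
Root 39: left subtree has 9 nodes {1, 26, 36, 21, 38, 33, 18, 5, 29}, right has 2 {19, 12}.
  Root 18: left subtree has 6 nodes {1, 26, 36, 21, 38, 33}, right has 2 {5, 29}.
    Root 1: left subtree has 0 nodes { }, right has 5 {26, 36, 21, 38, 33}.
      Root 33: left subtree has 4 nodes {26, 36, 21, 38}, right has 0 { }.
        Root 21: left subtree has 2 nodes {26, 36}, right has 1 {38}.
          Root 26: left subtree has 0 nodes { }, right has 1 {36}.
    Root 29: left subtree has 1 node {5}, right has 0 { }.
  Root 19: left subtree has 0 nodes { }, right has 1 {12}.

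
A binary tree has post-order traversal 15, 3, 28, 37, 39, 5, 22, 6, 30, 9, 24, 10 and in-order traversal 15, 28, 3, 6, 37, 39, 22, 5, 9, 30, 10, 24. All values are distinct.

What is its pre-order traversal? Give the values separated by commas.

The last element of post-order is the root; it splits in-order into left and right subtrees.
Root 10: left subtree has 10 nodes {15, 28, 3, 6, 37, 39, 22, 5, 9, 30}, right has 1 {24}.
  Root 9: left subtree has 8 nodes {15, 28, 3, 6, 37, 39, 22, 5}, right has 1 {30}.
    Root 6: left subtree has 3 nodes {15, 28, 3}, right has 4 {37, 39, 22, 5}.
      Root 28: left subtree has 1 node {15}, right has 1 {3}.
      Root 22: left subtree has 2 nodes {37, 39}, right has 1 {5}.
        Root 39: left subtree has 1 node {37}, right has 0 { }.

10, 9, 6, 28, 15, 3, 22, 39, 37, 5, 30, 24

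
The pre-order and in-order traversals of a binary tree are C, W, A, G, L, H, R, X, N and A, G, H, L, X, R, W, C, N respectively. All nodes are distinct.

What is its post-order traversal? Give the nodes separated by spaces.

H X R L G A W N C

The first element of pre-order is the root; it splits in-order into left and right subtrees.
Root C: left subtree has 7 nodes {A, G, H, L, X, R, W}, right has 1 {N}.
  Root W: left subtree has 6 nodes {A, G, H, L, X, R}, right has 0 { }.
    Root A: left subtree has 0 nodes { }, right has 5 {G, H, L, X, R}.
      Root G: left subtree has 0 nodes { }, right has 4 {H, L, X, R}.
        Root L: left subtree has 1 node {H}, right has 2 {X, R}.
          Root R: left subtree has 1 node {X}, right has 0 { }.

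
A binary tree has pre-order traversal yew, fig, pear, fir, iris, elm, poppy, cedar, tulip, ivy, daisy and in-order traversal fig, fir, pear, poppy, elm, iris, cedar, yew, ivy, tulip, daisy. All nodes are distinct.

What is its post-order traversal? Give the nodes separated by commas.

The first element of pre-order is the root; it splits in-order into left and right subtrees.
Root yew: left subtree has 7 nodes {fig, fir, pear, poppy, elm, iris, cedar}, right has 3 {ivy, tulip, daisy}.
  Root fig: left subtree has 0 nodes { }, right has 6 {fir, pear, poppy, elm, iris, cedar}.
    Root pear: left subtree has 1 node {fir}, right has 4 {poppy, elm, iris, cedar}.
      Root iris: left subtree has 2 nodes {poppy, elm}, right has 1 {cedar}.
        Root elm: left subtree has 1 node {poppy}, right has 0 { }.
  Root tulip: left subtree has 1 node {ivy}, right has 1 {daisy}.

fir, poppy, elm, cedar, iris, pear, fig, ivy, daisy, tulip, yew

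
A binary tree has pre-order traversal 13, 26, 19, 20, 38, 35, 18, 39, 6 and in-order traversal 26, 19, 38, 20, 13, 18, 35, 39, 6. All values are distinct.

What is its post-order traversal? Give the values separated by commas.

38, 20, 19, 26, 18, 6, 39, 35, 13

The first element of pre-order is the root; it splits in-order into left and right subtrees.
Root 13: left subtree has 4 nodes {26, 19, 38, 20}, right has 4 {18, 35, 39, 6}.
  Root 26: left subtree has 0 nodes { }, right has 3 {19, 38, 20}.
    Root 19: left subtree has 0 nodes { }, right has 2 {38, 20}.
      Root 20: left subtree has 1 node {38}, right has 0 { }.
  Root 35: left subtree has 1 node {18}, right has 2 {39, 6}.
    Root 39: left subtree has 0 nodes { }, right has 1 {6}.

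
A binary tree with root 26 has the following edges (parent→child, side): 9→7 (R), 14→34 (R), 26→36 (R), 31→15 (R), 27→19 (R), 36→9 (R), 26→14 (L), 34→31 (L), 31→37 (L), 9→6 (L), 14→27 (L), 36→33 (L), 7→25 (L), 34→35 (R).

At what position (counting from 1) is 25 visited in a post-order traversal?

Post-order visits the left subtree, then the right subtree, then the node.
At 26: go left to 14.
  At 14: go left to 27.
    At 27: no left child.
    At 27: go right to 19.
      19 is a leaf — visit 19.
    Visit 27.
  At 14: go right to 34.
    At 34: go left to 31.
      At 31: go left to 37.
        37 is a leaf — visit 37.
      At 31: go right to 15.
        15 is a leaf — visit 15.
      Visit 31.
    At 34: go right to 35.
      35 is a leaf — visit 35.
    Visit 34.
  Visit 14.
At 26: go right to 36.
  At 36: go left to 33.
    33 is a leaf — visit 33.
  At 36: go right to 9.
    At 9: go left to 6.
      6 is a leaf — visit 6.
    At 9: go right to 7.
      At 7: go left to 25.
        25 is a leaf — visit 25.
      At 7: no right child.
      Visit 7.
    Visit 9.
  Visit 36.
Visit 26.
Full post-order sequence: 19, 27, 37, 15, 31, 35, 34, 14, 33, 6, 25, 7, 9, 36, 26.

11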